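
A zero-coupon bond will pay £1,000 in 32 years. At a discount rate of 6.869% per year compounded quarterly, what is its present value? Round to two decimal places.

Periodic rate = 6.869%/4 = 0.0171725; 128 periods.
P = 1,000/(1 + 0.0171725)^128 ≈ 1,000/8.8411774 ≈ 113.1071.

£113.11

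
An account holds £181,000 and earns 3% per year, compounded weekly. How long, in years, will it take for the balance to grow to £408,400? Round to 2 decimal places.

27.13 years

(1 + 0.000576923)^(52t) = 408,400/181,000 = 2.2564.
52t·ln(1 + 0.000576923) = ln(2.2564); 52t = 0.81375/0.000576757 ≈ 1410.9069.
t ≈ 27.1328 years.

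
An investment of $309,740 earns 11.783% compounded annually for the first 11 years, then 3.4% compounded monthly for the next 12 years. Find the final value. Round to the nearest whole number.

Phase 1: 309,740·(1 + 0.11783)^11 ≈ 1,054,704.1722.
Phase 2: 1,054,704.1722·(1 + 0.034/12)^144 ≈ 1,585,156.9295.

$1,585,157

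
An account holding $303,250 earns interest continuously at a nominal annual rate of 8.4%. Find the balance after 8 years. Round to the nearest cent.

$593,808.90

A = P·e^(rt) = 303,250·e^(0.084·8) = 303,250·e^0.672.
e^0.672 ≈ 1.95814970636, so A ≈ 593,808.8985.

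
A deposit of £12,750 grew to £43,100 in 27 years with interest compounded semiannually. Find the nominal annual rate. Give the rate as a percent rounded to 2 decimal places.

4.56%

The 54-period growth factor is 43,100/12,750 = 3.38039.
r/2 = 3.38039^(1/54) − 1 ≈ 0.0228117, so r ≈ 2·0.0228117 = 4.56234%.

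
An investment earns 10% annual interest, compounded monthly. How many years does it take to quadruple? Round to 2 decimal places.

(1 + 0.00833333)^(12t) = 4.
12t = ln 4 / ln(1 + 0.00833333) ≈ 1.3863/0.0082988 ≈ 167.0475.
t ≈ 13.9206.

13.92 years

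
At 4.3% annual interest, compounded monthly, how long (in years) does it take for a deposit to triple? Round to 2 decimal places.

(1 + 0.00358333)^(12t) = 3.
12t = ln 3 / ln(1 + 0.00358333) ≈ 1.0986/0.00357693 ≈ 307.1385.
t ≈ 25.5949.

25.59 years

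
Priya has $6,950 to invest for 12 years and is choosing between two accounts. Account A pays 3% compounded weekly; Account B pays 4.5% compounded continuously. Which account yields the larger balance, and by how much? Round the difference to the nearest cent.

Account B, by $1,965.64

Account A growth factor: (1 + 0.03/52)^624 ≈ 1.433180634; balance ≈ 9,960.6054.
Account B growth factor: e^(0.045·12) = e^0.54 ≈ 1.7160068622; balance ≈ 11,926.2477.
Account B is larger by 1,965.6423.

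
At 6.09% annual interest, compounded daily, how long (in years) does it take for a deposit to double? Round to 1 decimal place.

11.4 years

(1 + 0.000166849)^(365t) = 2.
365t = ln 2 / ln(1 + 0.000166849) ≈ 0.69315/0.000166835 ≈ 4154.6770.
t ≈ 11.3827.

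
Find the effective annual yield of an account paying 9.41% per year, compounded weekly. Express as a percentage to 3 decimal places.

9.858%

One year is 52 periods at 0.00180962 each: (1 + 0.00180962)^52 ≈ 1.098576.
EAR = 1.098576 − 1 ≈ 9.85762%.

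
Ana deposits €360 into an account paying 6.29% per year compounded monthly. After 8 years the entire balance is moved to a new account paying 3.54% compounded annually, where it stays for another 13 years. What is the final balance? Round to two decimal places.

Phase 1: 360·(1 + 0.0629/12)^96 ≈ 594.6600.
Phase 2: 594.6600·(1 + 0.0354)^13 ≈ 934.7055.

€934.71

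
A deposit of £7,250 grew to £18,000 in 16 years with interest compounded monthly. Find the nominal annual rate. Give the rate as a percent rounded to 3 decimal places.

5.697%

(1 + r/12)^192 = 18,000/7,250 = 2.48276.
1 + r/12 = 2.48276^(1/192) ≈ 1.004748, so r/12 ≈ 0.00474754.
r ≈ 12·0.00474754 = 5.69705%.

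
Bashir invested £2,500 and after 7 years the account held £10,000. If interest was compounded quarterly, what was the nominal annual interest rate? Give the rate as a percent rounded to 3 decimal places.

20.303%

(1 + r/4)^28 = 10,000/2,500 = 4.
1 + r/4 = 4^(1/28) ≈ 1.050757, so r/4 ≈ 0.0507566.
r ≈ 4·0.0507566 = 20.30266%.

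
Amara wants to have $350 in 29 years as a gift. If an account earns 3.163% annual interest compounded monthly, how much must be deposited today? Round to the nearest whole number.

Growth factor = (1 + 0.03163/12)^348 ≈ 2.49943132.
P = 350/2.49943132 ≈ 140.0319.

$140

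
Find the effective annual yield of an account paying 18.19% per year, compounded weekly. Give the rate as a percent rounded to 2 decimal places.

19.91%

One year is 52 periods at 0.00349808 each: (1 + 0.00349808)^52 ≈ 1.199114.
EAR = 1.199114 − 1 ≈ 19.91136%.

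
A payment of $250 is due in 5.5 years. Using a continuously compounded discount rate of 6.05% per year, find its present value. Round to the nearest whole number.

$179

P = A·e^(−rt) = 250·e^(−0.33275).
e^(−0.33275) ≈ 0.716949409, so P ≈ 179.2374.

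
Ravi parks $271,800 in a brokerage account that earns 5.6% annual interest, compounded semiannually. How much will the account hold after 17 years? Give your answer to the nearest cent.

$695,048.88

Periodic rate = 5.6%/2 = 0.028; periods = 2·17 = 34.
A = 271,800·(1 + 0.028)^34 ≈ 271,800·2.55720708144 ≈ 695,048.8847.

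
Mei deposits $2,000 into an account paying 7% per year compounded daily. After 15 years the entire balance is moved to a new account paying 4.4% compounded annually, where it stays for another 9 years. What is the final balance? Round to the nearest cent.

$8,419.76

After 15 years at 7%: 2,000 × 2.857363447 ≈ 5,714.7269.
Then 9 years at 4.4%: 5,714.7269 × 1.473345117 ≈ 8,419.7650.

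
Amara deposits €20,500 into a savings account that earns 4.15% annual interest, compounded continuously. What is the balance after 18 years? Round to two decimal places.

€43,268.50

A = P·e^(rt) = 20,500·e^(0.0415·18) = 20,500·e^0.747.
e^0.747 ≈ 2.1106585335, so A ≈ 43,268.4999.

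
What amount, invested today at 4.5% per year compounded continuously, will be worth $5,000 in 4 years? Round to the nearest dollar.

P = A·e^(−rt) = 5,000·e^(−0.18).
e^(−0.18) ≈ 0.8352702114, so P ≈ 4,176.3511.

$4,176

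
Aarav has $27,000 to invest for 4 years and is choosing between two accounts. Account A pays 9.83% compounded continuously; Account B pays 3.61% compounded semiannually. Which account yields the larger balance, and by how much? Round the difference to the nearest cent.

Account A growth factor: e^(0.0983·4) = e^0.3932 ≈ 1.4817147026; balance ≈ 40,006.2970.
Account B growth factor: (1 + 0.01805)^8 ≈ 1.1538593297; balance ≈ 31,154.2019.
Account A is larger by 8,852.0951.

Account A, by $8,852.10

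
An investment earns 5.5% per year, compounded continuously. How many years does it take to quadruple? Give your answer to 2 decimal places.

e^(0.055t) = 4, so 0.055t = ln 4 ≈ 1.3863.
t ≈ 1.3863/0.055 ≈ 25.2054.

25.21 years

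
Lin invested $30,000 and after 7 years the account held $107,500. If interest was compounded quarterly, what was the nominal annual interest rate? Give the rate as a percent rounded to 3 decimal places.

18.655%

(1 + r/4)^28 = 107,500/30,000 = 3.58333.
1 + r/4 = 3.58333^(1/28) ≈ 1.046637, so r/4 ≈ 0.0466367.
r ≈ 4·0.0466367 = 18.65469%.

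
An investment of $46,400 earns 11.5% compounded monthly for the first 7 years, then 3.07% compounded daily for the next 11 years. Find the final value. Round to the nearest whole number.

After 7 years at 11.5%: 46,400 × 2.22814004377 ≈ 103,385.6980.
Then 11 years at 3.07%: 103,385.6980 × 1.40170001851 ≈ 144,915.7348.

$144,916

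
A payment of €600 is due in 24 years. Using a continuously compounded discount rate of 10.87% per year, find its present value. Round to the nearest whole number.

P = A·e^(−rt) = 600·e^(−2.6088).
e^(−2.6088) ≈ 0.0736228382, so P ≈ 44.1737.

€44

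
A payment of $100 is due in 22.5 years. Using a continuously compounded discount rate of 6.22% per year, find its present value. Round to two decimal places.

P = A·e^(−rt) = 100·e^(−1.3995).
e^(−1.3995) ≈ 0.24672029, so P ≈ 24.6720.

$24.67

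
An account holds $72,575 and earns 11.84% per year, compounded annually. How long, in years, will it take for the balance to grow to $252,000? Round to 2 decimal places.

(1 + 0.1184)^t = 252,000/72,575 = 3.4723.
t·ln(1 + 0.1184) = ln(3.4723); t = 1.2448/0.111899 ≈ 11.1244.

11.12 years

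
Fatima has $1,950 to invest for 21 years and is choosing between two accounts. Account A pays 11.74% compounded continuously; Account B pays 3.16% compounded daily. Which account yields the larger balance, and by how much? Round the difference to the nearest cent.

Account A growth factor: e^(0.1174·21) = e^2.4654 ≈ 11.768188486; balance ≈ 22,947.9675.
Account B growth factor: (1 + 0.0316/365)^7665 ≈ 1.941714365; balance ≈ 3,786.3430.
Account A is larger by 19,161.6245.

Account A, by $19,161.62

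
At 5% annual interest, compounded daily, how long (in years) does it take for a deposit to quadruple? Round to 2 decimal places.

(1 + 0.000136986)^(365t) = 4.
365t = ln 4 / ln(1 + 0.000136986) ≈ 1.3863/0.000136977 ≈ 10120.6420.
t ≈ 27.7278.

27.73 years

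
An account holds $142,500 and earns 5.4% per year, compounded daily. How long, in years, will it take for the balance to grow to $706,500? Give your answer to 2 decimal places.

29.65 years

(1 + 0.000147945)^(365t) = 706,500/142,500 = 4.9579.
365t·ln(1 + 0.000147945) = ln(4.9579); 365t = 1.601/0.000147934 ≈ 10822.2475.
t ≈ 29.6500 years.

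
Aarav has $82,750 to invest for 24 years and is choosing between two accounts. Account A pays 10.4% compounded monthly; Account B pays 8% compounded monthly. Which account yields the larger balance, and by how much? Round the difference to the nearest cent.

Account A, by $432,487.78

Account A growth factor: (1 + 0.104/12)^288 ≈ 12.0040739624; balance ≈ 993,337.1204.
Account B growth factor: (1 + 0.08/12)^288 ≈ 6.77763555533; balance ≈ 560,849.3422.
Account A is larger by 432,487.7782.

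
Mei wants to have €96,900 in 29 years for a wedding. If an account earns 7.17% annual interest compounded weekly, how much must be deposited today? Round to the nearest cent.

Growth factor = (1 + 0.0717/52)^1508 ≈ 7.9874199598.
P = 96,900/7.9874199598 ≈ 12,131.5770.

€12,131.58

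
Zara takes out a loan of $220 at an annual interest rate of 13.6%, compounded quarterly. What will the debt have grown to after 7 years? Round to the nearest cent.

$561.05

Periodic rate = 13.6%/4 = 0.034; periods = 4·7 = 28.
A = 220·(1 + 0.034)^28 ≈ 220·2.55020495 ≈ 561.0451.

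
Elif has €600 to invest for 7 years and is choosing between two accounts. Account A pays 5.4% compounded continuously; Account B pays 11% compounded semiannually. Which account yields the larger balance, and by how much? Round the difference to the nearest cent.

Account B, by €394.04

Account A growth factor: e^(0.054·7) = e^0.378 ≈ 1.45936294; balance ≈ 875.6178.
Account B growth factor: (1 + 0.055)^14 ≈ 2.116091462; balance ≈ 1,269.6549.
Account B is larger by 394.0371.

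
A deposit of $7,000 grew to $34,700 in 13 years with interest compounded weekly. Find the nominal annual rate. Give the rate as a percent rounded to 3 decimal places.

(1 + r/52)^676 = 34,700/7,000 = 4.95714.
1 + r/52 = 4.95714^(1/676) ≈ 1.002371, so r/52 ≈ 0.0023709.
r ≈ 52·0.0023709 = 12.32867%.

12.329%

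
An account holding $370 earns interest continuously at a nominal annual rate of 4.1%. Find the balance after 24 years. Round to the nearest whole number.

A = P·e^(rt) = 370·e^(0.041·24) = 370·e^0.984.
e^0.984 ≈ 2.67513541, so A ≈ 989.8001.

$990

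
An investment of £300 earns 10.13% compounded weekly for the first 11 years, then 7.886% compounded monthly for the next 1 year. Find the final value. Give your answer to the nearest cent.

Phase 1: 300·(1 + 0.1013/52)^572 ≈ 913.2398.
Phase 2: 913.2398·(1 + 0.07886/12)^12 ≈ 987.9188.

£987.92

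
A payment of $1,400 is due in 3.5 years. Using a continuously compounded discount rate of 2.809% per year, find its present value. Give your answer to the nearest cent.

P = A·e^(−rt) = 1,400·e^(−0.098315).
e^(−0.098315) ≈ 0.9063633543, so P ≈ 1,268.9087.

$1,268.91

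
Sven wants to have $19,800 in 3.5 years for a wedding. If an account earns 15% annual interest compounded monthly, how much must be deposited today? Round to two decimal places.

Periodic rate = 15%/12 = 0.0125; 42 periods.
P = 19,800/(1 + 0.0125)^42 ≈ 19,800/1.6849667656 ≈ 11,750.9736.

$11,750.97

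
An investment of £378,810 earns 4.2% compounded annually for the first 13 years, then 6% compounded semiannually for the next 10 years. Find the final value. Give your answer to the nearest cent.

After 13 years at 4.2%: 378,810 × 1.707184057797 ≈ 646,698.3929.
Then 10 years at 6%: 646,698.3929 × 1.806111234669 ≈ 1,168,009.2329.

£1,168,009.23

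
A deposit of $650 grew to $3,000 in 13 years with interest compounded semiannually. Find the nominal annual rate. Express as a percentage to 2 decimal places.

12.12%

(1 + r/2)^26 = 3,000/650 = 4.61538.
1 + r/2 = 4.61538^(1/26) ≈ 1.060587, so r/2 ≈ 0.0605874.
r ≈ 2·0.0605874 = 12.11748%.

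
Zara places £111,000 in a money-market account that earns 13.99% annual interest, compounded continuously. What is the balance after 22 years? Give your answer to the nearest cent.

A = P·e^(rt) = 111,000·e^(0.1399·22) = 111,000·e^3.0778.
e^3.0778 ≈ 21.71058652767, so A ≈ 2,409,875.1046.

£2,409,875.10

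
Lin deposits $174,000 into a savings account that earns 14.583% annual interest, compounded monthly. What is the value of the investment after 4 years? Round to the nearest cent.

Periodic rate = 14.583%/12 = 0.0121525; periods = 12·4 = 48.
A = 174,000·(1 + 0.0121525)^48 ≈ 174,000·1.78568850541 ≈ 310,709.7999.

$310,709.80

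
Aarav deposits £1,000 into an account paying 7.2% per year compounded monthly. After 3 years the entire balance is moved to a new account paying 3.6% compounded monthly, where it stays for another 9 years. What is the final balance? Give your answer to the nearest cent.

Phase 1: 1,000·(1 + 0.006)^36 ≈ 1,240.3016.
Phase 2: 1,240.3016·(1 + 0.003)^108 ≈ 1,714.0681.

£1,714.07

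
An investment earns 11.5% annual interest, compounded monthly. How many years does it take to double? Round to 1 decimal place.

(1 + 0.00958333)^(12t) = 2.
12t = ln 2 / ln(1 + 0.00958333) ≈ 0.69315/0.0095377 ≈ 72.6744.
t ≈ 6.0562.

6.1 years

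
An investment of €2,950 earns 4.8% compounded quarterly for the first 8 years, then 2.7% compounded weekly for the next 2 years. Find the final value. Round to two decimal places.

€4,560.83

After 8 years at 4.8%: 2,950 × 1.464793487 ≈ 4,321.1408.
Then 2 years at 2.7%: 4,321.1408 × 1.05546981 ≈ 4,560.8336.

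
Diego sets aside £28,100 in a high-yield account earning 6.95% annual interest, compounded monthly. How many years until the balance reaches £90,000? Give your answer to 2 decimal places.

(1 + 0.00579167)^(12t) = 90,000/28,100 = 3.2028.
12t·ln(1 + 0.00579167) = ln(3.2028); 12t = 1.164/0.00577496 ≈ 201.5668.
t ≈ 16.7972 years.

16.80 years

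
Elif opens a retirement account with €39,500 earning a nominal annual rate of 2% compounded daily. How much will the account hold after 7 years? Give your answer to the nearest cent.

€45,435.64

Periodic rate = 2%/365 = 0.0000547945; periods = 365·7 = 2555.
A = 39,500·(1 + 0.02/365)^2555 ≈ 39,500·1.150269387 ≈ 45,435.6408.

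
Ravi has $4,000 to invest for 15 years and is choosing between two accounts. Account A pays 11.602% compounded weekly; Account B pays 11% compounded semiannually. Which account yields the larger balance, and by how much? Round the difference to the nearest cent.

Account A, by $2,816.26

Account A growth factor: (1 + 0.11602/52)^780 ≈ 5.688015653; balance ≈ 22,752.0626.
Account B growth factor: (1 + 0.055)^30 ≈ 4.9839512884; balance ≈ 19,935.8052.
Account A is larger by 2,816.2575.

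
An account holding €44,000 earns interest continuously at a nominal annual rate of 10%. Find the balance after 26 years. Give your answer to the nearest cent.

A = P·e^(rt) = 44,000·e^(0.1·26) = 44,000·e^2.6.
e^2.6 ≈ 13.463738035, so A ≈ 592,404.4735.

€592,404.47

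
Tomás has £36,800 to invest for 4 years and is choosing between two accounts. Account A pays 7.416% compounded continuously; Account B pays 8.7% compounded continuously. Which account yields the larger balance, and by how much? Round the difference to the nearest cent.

Account B, by £2,609.17

Account A growth factor: e^(0.07416·4) = e^0.29664 ≈ 1.3453308931; balance ≈ 49,508.1769.
Account B growth factor: e^(0.087·4) = e^0.348 ≈ 1.4162322497; balance ≈ 52,117.3468.
Account B is larger by 2,609.1699.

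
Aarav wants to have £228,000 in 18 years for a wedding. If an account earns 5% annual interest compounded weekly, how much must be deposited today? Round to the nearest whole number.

£92,738

Periodic rate = 5%/52 = 0.000961538; 936 periods.
P = 228,000/(1 + 0.05/52)^936 ≈ 228,000/2.45853977145 ≈ 92,737.9751.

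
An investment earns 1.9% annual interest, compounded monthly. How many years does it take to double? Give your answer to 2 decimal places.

(1 + 0.00158333)^(12t) = 2.
12t = ln 2 / ln(1 + 0.00158333) ≈ 0.69315/0.00158208 ≈ 438.1236.
t ≈ 36.5103.

36.51 years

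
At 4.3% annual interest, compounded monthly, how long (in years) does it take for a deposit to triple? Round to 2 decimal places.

(1 + 0.00358333)^(12t) = 3.
12t = ln 3 / ln(1 + 0.00358333) ≈ 1.0986/0.00357693 ≈ 307.1385.
t ≈ 25.5949.

25.59 years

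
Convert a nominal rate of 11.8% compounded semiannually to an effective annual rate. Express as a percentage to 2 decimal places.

12.15%

One year is 2 periods at 0.059 each: (1 + 0.059)^2 ≈ 1.121481.
EAR = 1.121481 − 1 ≈ 12.14810%.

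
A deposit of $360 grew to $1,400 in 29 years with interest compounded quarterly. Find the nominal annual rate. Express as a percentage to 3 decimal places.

(1 + r/4)^116 = 1,400/360 = 3.88889.
1 + r/4 = 3.88889^(1/116) ≈ 1.011777, so r/4 ≈ 0.0117768.
r ≈ 4·0.0117768 = 4.71071%.

4.711%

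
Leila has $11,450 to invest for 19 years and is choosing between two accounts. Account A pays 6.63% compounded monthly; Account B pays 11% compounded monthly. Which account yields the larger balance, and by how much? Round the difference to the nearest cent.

Account A growth factor: (1 + 0.005525)^228 ≈ 3.5121656572; balance ≈ 40,214.2968.
Account B growth factor: (1 + 0.11/12)^228 ≈ 8.0083037584; balance ≈ 91,695.0780.
Account B is larger by 51,480.7813.

Account B, by $51,480.78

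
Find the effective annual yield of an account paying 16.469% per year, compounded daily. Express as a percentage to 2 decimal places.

One year is 365 periods at 0.000451205 each: (1 + 0.000451205)^365 ≈ 1.178984.
EAR = 1.178984 − 1 ≈ 17.89838%.

17.90%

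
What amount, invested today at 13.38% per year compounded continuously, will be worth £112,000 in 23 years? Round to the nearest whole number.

£5,161

P = A·e^(−rt) = 112,000·e^(−3.0774).
e^(−3.0774) ≈ 0.0460789061933, so P ≈ 5,160.8375.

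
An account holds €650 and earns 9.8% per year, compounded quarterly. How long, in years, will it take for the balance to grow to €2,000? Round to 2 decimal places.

(1 + 0.0245)^(4t) = 2,000/650 = 3.0769.
4t·ln(1 + 0.0245) = ln(3.0769); 4t = 1.1239/0.0242047 ≈ 46.4344.
t ≈ 11.6086 years.

11.61 years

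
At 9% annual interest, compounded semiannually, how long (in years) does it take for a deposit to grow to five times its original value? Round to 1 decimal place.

18.3 years

(1 + 0.045)^(2t) = 5.
2t = ln 5 / ln(1 + 0.045) ≈ 1.6094/0.0440169 ≈ 36.5641.
t ≈ 18.2821.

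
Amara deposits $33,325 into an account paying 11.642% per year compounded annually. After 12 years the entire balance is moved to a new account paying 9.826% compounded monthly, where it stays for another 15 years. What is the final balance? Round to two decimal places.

$542,252.55

After 12 years at 11.642%: 33,325 × 3.74913687546 ≈ 124,939.9864.
Then 15 years at 9.826%: 124,939.9864 × 4.34010416008 ≈ 542,252.5546.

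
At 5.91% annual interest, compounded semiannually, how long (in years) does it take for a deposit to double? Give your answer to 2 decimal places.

(1 + 0.02955)^(2t) = 2.
2t = ln 2 / ln(1 + 0.02955) ≈ 0.69315/0.0291218 ≈ 23.8016.
t ≈ 11.9008.

11.90 years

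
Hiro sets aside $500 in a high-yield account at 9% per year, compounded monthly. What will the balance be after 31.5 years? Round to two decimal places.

Periodic rate = 9%/12 = 0.0075; periods = 12·31.5 = 378.
A = 500·(1 + 0.0075)^378 ≈ 500·16.85119559 ≈ 8,425.5978.

$8,425.60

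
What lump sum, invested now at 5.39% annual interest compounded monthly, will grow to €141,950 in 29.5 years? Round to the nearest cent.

€29,049.03

Growth factor = (1 + 0.0539/12)^354 ≈ 4.88656532874.
P = 141,950/4.88656532874 ≈ 29,049.0335.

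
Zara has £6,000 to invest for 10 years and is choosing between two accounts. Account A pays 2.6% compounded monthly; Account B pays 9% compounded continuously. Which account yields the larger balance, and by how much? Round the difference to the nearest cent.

A: (1 + 0.026/12)^120 ≈ 1.296565363, so 6,000 × 1.296565363 ≈ 7,779.3922.
B: e^(0.09·10) = e^0.9 ≈ 2.4596031112, so 6,000 × 2.4596031112 ≈ 14,757.6187.
Difference ≈ 6,978.2265 in favor of B.

Account B, by £6,978.23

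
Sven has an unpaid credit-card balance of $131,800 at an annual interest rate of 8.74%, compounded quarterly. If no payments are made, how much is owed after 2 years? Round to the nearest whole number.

Growth factor = (1 + 0.02185)^8 ≈ 1.18876824139.
A ≈ 131,800 × 1.18876824139 ≈ 156,679.6542.

$156,680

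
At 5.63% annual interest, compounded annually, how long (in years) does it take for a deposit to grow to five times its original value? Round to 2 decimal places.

(1 + 0.0563)^t = 5.
t = ln 5 / ln(1 + 0.0563) ≈ 1.6094/0.0547722 ≈ 29.3842.

29.38 years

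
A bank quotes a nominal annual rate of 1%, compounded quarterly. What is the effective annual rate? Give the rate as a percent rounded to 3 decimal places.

1.004%

One year is 4 periods at 0.0025 each: (1 + 0.0025)^4 ≈ 1.010038.
EAR = 1.010038 − 1 ≈ 1.00376%.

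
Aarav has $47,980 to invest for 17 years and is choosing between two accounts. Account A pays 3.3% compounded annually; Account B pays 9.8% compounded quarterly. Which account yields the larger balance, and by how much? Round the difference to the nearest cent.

Account A growth factor: (1 + 0.033)^17 ≈ 1.7366226692; balance ≈ 83,323.1557.
Account B growth factor: (1 + 0.0245)^68 ≈ 5.18577256916; balance ≈ 248,813.3679.
Account B is larger by 165,490.2122.

Account B, by $165,490.21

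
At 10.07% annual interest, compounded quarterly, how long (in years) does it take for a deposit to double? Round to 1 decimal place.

7.0 years

(1 + 0.025175)^(4t) = 2.
4t = ln 2 / ln(1 + 0.025175) ≈ 0.69315/0.0248633 ≈ 27.8783.
t ≈ 6.9696.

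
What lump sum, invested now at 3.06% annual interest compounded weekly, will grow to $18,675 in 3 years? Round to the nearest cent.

Growth factor = (1 + 0.0306/52)^156 ≈ 1.0961159757.
P = 18,675/1.0961159757 ≈ 17,037.4307.

$17,037.43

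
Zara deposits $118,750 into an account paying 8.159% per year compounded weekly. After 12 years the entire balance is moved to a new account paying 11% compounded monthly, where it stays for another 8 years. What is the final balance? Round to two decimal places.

$758,485.96

After 12 years at 8.159%: 118,750 × 2.65996428344 ≈ 315,870.7587.
Then 8 years at 11%: 315,870.7587 × 2.40125410972 ≈ 758,485.9574.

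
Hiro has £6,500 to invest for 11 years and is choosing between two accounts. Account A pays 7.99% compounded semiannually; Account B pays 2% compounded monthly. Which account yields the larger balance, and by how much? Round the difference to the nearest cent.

Account A, by £7,290.17

A: (1 + 0.03995)^22 ≈ 2.3674134116, so 6,500 × 2.3674134116 ≈ 15,388.1872.
B: (1 + 0.02/12)^132 ≈ 1.245848558, so 6,500 × 1.245848558 ≈ 8,098.0156.
Difference ≈ 7,290.1716 in favor of A.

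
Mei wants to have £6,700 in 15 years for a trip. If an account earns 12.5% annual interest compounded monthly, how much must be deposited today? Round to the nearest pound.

£1,037

Periodic rate = 12.5%/12 = 0.0104167; 180 periods.
P = 6,700/(1 + 0.125/12)^180 ≈ 6,700/6.457883719 ≈ 1,037.4916.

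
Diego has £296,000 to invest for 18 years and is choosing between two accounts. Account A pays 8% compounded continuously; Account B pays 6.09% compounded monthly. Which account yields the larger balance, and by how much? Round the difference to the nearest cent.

Account A, by £365,917.90

A: e^(0.08·18) = e^1.44 ≈ 4.220695816997, so 296,000 × 4.220695816997 ≈ 1,249,325.9618.
B: (1 + 0.005075)^216 ≈ 2.98448668708, so 296,000 × 2.98448668708 ≈ 883,408.0594.
Difference ≈ 365,917.9025 in favor of A.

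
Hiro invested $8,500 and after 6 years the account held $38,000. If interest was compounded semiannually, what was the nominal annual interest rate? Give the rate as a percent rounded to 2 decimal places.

26.58%

The 12-period growth factor is 38,000/8,500 = 4.47059.
r/2 = 4.47059^(1/12) − 1 ≈ 0.132914, so r ≈ 2·0.132914 = 26.58286%.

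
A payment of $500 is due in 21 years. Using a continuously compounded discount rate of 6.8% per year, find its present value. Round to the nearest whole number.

$120

P = A·e^(−rt) = 500·e^(−1.428).
e^(−1.428) ≈ 0.239788019, so P ≈ 119.8940.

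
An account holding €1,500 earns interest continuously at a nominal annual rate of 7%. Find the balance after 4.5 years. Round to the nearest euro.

A = P·e^(rt) = 1,500·e^(0.07·4.5) = 1,500·e^0.315.
e^0.315 ≈ 1.370259311, so A ≈ 2,055.3890.

€2,055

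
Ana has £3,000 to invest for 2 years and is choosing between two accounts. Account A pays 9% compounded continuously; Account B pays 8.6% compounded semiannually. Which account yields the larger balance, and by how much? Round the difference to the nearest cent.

Account A, by £41.41

A: e^(0.09·2) = e^0.18 ≈ 1.197217363, so 3,000 × 1.197217363 ≈ 3,591.6521.
B: (1 + 0.043)^4 ≈ 1.183415447, so 3,000 × 1.183415447 ≈ 3,550.2463.
Difference ≈ 41.4057 in favor of A.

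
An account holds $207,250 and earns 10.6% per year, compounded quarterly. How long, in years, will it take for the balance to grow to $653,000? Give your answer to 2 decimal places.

10.97 years

We need (1 + 0.0265)^(4t) = 3.1508, so 4t = ln 3.1508 / ln 1.0265 ≈ 43.8789.
t ≈ 43.8789/4 = 10.9697 years.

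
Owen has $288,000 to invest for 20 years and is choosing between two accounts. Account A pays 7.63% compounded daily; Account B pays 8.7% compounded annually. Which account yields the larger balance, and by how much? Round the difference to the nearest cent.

Account B, by $202,993.40

Account A growth factor: (1 + 0.0763/365)^7300 ≈ 4.599007520797; balance ≈ 1,324,514.1660.
Account B growth factor: (1 + 0.087)^20 ≈ 5.303845708343; balance ≈ 1,527,507.5640.
Account B is larger by 202,993.3980.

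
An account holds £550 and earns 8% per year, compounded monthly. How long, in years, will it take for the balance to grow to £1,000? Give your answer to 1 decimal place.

(1 + 0.00666667)^(12t) = 1,000/550 = 1.8182.
12t·ln(1 + 0.00666667) = ln(1.8182); 12t = 0.59784/0.00664454 ≈ 89.9741.
t ≈ 7.4978 years.

7.5 years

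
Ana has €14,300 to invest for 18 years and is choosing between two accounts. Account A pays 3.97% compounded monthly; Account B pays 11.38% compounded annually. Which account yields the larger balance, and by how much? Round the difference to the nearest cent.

Account B, by €70,324.07

Account A growth factor: (1 + 0.0397/12)^216 ≈ 2.0409605057; balance ≈ 29,185.7352.
Account B growth factor: (1 + 0.1138)^18 ≈ 6.9587277223; balance ≈ 99,509.8064.
Account B is larger by 70,324.0712.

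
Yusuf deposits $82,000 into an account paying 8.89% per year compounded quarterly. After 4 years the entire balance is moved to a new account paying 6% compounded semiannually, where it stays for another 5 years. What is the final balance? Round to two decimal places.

After 4 years at 8.89%: 82,000 × 1.42149052373 ≈ 116,562.2229.
Then 5 years at 6%: 116,562.2229 × 1.34391637934 ≈ 156,649.8806.

$156,649.88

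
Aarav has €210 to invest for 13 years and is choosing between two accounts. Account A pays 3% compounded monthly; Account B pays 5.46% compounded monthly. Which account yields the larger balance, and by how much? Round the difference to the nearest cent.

Account B, by €116.35

A: (1 + 0.0025)^156 ≈ 1.47626214, so 210 × 1.47626214 ≈ 310.0150.
B: (1 + 0.00455)^156 ≈ 2.03031324, so 210 × 2.03031324 ≈ 426.3658.
Difference ≈ 116.3507 in favor of B.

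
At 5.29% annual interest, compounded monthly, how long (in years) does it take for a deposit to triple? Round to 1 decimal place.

(1 + 0.00440833)^(12t) = 3.
12t = ln 3 / ln(1 + 0.00440833) ≈ 1.0986/0.00439865 ≈ 249.7615.
t ≈ 20.8135.

20.8 years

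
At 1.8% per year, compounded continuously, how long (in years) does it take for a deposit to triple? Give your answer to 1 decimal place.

e^(0.018t) = 3, so 0.018t = ln 3 ≈ 1.0986.
t ≈ 1.0986/0.018 ≈ 61.0340.

61.0 years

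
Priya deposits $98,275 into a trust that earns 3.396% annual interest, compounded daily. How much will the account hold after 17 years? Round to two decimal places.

$175,048.45

Growth factor = (1 + 0.03396/365)^6205 ≈ 1.78121041997.
A ≈ 98,275 × 1.78121041997 ≈ 175,048.4540.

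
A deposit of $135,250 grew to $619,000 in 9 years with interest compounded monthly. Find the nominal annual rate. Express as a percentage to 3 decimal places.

(1 + r/12)^108 = 619,000/135,250 = 4.57671.
1 + r/12 = 4.57671^(1/108) ≈ 1.014183, so r/12 ≈ 0.0141828.
r ≈ 12·0.0141828 = 17.01934%.

17.019%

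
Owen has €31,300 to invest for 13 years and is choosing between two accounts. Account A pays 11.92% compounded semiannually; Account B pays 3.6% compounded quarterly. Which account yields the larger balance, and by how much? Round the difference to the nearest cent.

A: (1 + 0.0596)^26 ≈ 4.50495741781, so 31,300 × 4.50495741781 ≈ 141,005.1672.
B: (1 + 0.009)^52 ≈ 1.5934580858, so 31,300 × 1.5934580858 ≈ 49,875.2381.
Difference ≈ 91,129.9291 in favor of A.

Account A, by €91,129.93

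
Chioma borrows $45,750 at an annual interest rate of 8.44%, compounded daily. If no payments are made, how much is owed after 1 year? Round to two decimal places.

$49,778.44

Growth factor = (1 + 0.0844/365)^365 ≈ 1.0880534167.
A ≈ 45,750 × 1.0880534167 ≈ 49,778.4438.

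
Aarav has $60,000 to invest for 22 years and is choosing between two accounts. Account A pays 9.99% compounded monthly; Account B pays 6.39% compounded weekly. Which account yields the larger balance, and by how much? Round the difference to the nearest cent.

Account A, by $290,901.24

A: (1 + 0.008325)^264 ≈ 8.92362376595, so 60,000 × 8.92362376595 ≈ 535,417.4260.
B: (1 + 0.0639/52)^1144 ≈ 4.07526979149, so 60,000 × 4.07526979149 ≈ 244,516.1875.
Difference ≈ 290,901.2385 in favor of A.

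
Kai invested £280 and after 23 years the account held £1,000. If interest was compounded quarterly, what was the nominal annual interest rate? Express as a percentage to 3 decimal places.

5.573%

The 92-period growth factor is 1,000/280 = 3.57143.
r/4 = 3.57143^(1/92) − 1 ≈ 0.0139328, so r ≈ 4·0.0139328 = 5.57310%.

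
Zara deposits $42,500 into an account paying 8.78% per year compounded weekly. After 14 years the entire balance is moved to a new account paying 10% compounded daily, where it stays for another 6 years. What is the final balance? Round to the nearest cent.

$264,432.32

Phase 1: 42,500·(1 + 0.0878/52)^728 ≈ 145,135.4601.
Phase 2: 145,135.4601·(1 + 0.1/365)^2190 ≈ 264,432.3194.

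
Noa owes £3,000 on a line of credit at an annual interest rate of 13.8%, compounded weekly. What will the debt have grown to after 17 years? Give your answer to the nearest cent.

£31,233.92

Periodic rate = 13.8%/52 = 0.00265385; periods = 52·17 = 884.
A = 3,000·(1 + 0.138/52)^884 ≈ 3,000·10.411308124 ≈ 31,233.9244.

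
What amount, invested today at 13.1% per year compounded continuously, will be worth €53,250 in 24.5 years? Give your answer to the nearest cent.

P = A·e^(−rt) = 53,250·e^(−3.2095).
e^(−3.2095) ≈ 0.040376796624, so P ≈ 2,150.0644.

€2,150.06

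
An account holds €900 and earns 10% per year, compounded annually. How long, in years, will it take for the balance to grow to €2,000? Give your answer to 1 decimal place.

(1 + 0.1)^t = 2,000/900 = 2.2222.
t·ln(1 + 0.1) = ln(2.2222); t = 0.79851/0.0953102 ≈ 8.3780.

8.4 years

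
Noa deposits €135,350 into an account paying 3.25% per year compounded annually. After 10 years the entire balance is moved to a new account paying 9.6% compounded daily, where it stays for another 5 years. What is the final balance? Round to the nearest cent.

After 10 years at 3.25%: 135,350 × 1.37689430386 ≈ 186,362.6440.
Then 5 years at 9.6%: 186,362.6440 × 1.61597241137 ≈ 301,156.8913.

€301,156.89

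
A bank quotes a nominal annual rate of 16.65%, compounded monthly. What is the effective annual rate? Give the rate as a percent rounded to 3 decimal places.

One year is 12 periods at 0.013875 each: (1 + 0.013875)^12 ≈ 1.179812.
EAR = 1.179812 − 1 ≈ 17.98124%.

17.981%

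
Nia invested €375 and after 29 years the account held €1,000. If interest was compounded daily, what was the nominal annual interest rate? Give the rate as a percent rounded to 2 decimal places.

The 10585-period growth factor is 1,000/375 = 2.66667.
r/365 = 2.66667^(1/10585) − 1 ≈ 0.0000926665, so r ≈ 365·0.0000926665 = 3.38233%.

3.38%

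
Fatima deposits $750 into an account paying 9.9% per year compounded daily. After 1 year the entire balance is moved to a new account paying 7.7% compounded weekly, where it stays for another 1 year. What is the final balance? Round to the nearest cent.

$894.27

Phase 1: 750·(1 + 0.099/365)^365 ≈ 828.0386.
Phase 2: 828.0386·(1 + 0.077/52)^52 ≈ 894.2656.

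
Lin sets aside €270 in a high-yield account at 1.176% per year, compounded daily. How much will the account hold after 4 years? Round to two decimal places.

€283.00

Periodic rate = 1.176%/365 = 0.0000322192; periods = 365·4 = 1460.
A = 270·(1 + 0.01176/365)^1460 ≈ 270·1.04816314 ≈ 283.0040.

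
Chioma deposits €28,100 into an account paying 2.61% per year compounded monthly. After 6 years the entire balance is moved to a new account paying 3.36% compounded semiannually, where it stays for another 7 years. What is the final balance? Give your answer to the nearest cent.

€41,489.72

Phase 1: 28,100·(1 + 0.002175)^72 ≈ 32,858.1404.
Phase 2: 32,858.1404·(1 + 0.0168)^14 ≈ 41,489.7203.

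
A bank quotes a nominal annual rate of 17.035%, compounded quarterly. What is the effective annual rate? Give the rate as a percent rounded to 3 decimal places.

18.154%

EAR = (1 + 17.035%/4)^4 − 1 = (1 + 0.0425875)^4 − 1.
(1 + 0.0425875)^4 ≈ 1.181544, so EAR ≈ 18.15444%.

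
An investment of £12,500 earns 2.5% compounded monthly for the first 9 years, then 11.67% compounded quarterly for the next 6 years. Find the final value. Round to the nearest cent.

After 9 years at 2.5%: 12,500 × 1.2520296444 ≈ 15,650.3706.
Then 6 years at 11.67%: 15,650.3706 × 1.994074933 ≈ 31,208.0116.

£31,208.01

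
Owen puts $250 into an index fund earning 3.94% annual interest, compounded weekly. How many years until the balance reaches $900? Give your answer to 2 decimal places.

32.52 years

We need (1 + 0.000757692)^(52t) = 3.6, so 52t = ln 3.6 / ln 1.000758 ≈ 1691.2130.
t ≈ 1691.2130/52 = 32.5233 years.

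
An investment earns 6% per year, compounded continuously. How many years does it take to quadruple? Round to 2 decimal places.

23.10 years

e^(0.06t) = 4, so 0.06t = ln 4 ≈ 1.3863.
t ≈ 1.3863/0.06 ≈ 23.1049.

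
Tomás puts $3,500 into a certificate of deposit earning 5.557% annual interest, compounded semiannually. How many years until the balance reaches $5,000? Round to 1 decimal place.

(1 + 0.027785)^(2t) = 5,000/3,500 = 1.4286.
2t·ln(1 + 0.027785) = ln(1.4286); 2t = 0.35667/0.027406 ≈ 13.0145.
t ≈ 6.5072 years.

6.5 years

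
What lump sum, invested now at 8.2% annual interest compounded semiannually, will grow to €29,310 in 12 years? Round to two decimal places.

€11,173.73

Growth factor = (1 + 0.041)^24 ≈ 2.6231160711.
P = 29,310/2.6231160711 ≈ 11,173.7335.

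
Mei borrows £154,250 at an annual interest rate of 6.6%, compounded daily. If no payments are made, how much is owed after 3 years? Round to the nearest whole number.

Growth factor = (1 + 0.066/365)^1095 ≈ 1.21894057555.
A ≈ 154,250 × 1.21894057555 ≈ 188,021.5838.

£188,022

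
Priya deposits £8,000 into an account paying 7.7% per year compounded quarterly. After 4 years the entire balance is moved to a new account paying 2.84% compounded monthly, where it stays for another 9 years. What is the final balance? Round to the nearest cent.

Phase 1: 8,000·(1 + 0.01925)^16 ≈ 10,853.7924.
Phase 2: 10,853.7924·(1 + 0.0284/12)^108 ≈ 14,010.5772.

£14,010.58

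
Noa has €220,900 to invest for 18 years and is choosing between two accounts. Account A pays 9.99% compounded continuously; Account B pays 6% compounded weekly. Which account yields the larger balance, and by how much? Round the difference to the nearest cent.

A: e^(0.0999·18) = e^1.7982 ≈ 6.038767893528, so 220,900 × 6.038767893528 ≈ 1,333,963.8277.
B: (1 + 0.06/52)^936 ≈ 2.94284676993, so 220,900 × 2.94284676993 ≈ 650,074.8515.
Difference ≈ 683,888.9762 in favor of A.

Account A, by €683,888.98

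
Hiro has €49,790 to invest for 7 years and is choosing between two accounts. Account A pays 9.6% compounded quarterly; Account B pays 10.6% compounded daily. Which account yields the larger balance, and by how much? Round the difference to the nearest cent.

A: (1 + 0.024)^28 ≈ 1.9426688922, so 49,790 × 1.9426688922 ≈ 96,725.4841.
B: (1 + 0.106/365)^2555 ≈ 2.09990536282, so 49,790 × 2.09990536282 ≈ 104,554.2880.
Difference ≈ 7,828.8039 in favor of B.

Account B, by €7,828.80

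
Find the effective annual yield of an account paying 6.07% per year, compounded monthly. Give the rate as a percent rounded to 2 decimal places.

6.24%

One year is 12 periods at 0.00505833 each: (1 + 0.00505833)^12 ≈ 1.062418.
EAR = 1.062418 − 1 ≈ 6.24175%.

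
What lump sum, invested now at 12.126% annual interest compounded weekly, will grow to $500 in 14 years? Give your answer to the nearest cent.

Periodic rate = 12.126%/52 = 0.00233192; 728 periods.
P = 500/(1 + 0.12126/52)^728 ≈ 500/5.45026204 ≈ 91.7387.

$91.74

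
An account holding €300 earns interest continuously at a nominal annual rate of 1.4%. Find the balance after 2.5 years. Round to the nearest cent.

€310.69

A = P·e^(rt) = 300·e^(0.014·2.5) = 300·e^0.035.
e^0.035 ≈ 1.03561971, so A ≈ 310.6859.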